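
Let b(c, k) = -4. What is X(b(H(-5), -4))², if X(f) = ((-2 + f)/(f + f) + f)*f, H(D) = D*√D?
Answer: 169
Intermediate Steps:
H(D) = D^(3/2)
X(f) = f*(f + (-2 + f)/(2*f)) (X(f) = ((-2 + f)/((2*f)) + f)*f = ((-2 + f)*(1/(2*f)) + f)*f = ((-2 + f)/(2*f) + f)*f = (f + (-2 + f)/(2*f))*f = f*(f + (-2 + f)/(2*f)))
X(b(H(-5), -4))² = (-1 + (-4)² + (½)*(-4))² = (-1 + 16 - 2)² = 13² = 169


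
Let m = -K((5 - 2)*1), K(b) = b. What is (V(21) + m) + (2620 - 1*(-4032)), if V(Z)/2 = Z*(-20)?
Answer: 5809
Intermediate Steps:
V(Z) = -40*Z (V(Z) = 2*(Z*(-20)) = 2*(-20*Z) = -40*Z)
m = -3 (m = -(5 - 2) = -3 ≈ -3.0000)
(V(21) + m) + (2620 - 1*(-4032)) = (-40*21 - 3) + (2620 - 1*(-4032)) = (-840 - 3) + (2620 + 4032) = -843 + 6652 = 5809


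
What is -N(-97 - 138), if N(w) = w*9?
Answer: 2115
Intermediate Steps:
N(w) = 9*w
-N(-97 - 138) = -9*(-97 - 138) = -9*(-235) = -1*(-2115) = 2115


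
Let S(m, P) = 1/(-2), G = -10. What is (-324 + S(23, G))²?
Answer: 421201/4 ≈ 1.0530e+5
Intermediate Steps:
S(m, P) = -½
(-324 + S(23, G))² = (-324 - ½)² = (-649/2)² = 421201/4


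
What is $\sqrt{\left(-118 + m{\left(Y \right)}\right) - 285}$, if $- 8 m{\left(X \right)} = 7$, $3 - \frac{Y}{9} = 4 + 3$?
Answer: $\frac{3 i \sqrt{718}}{4} \approx 20.097 i$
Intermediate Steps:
$Y = -36$ ($Y = 27 - 9 \left(4 + 3\right) = 27 - 63 = -36$)
$m{\left(X \right)} = - \frac{7}{8}$ ($m{\left(X \right)} = \left(- \frac{1}{8}\right) 7 = - \frac{7}{8}$)
$\sqrt{\left(-118 + m{\left(Y \right)}\right) - 285} = \sqrt{\left(-118 - \frac{7}{8}\right) - 285} = \sqrt{- \frac{951}{8} - 285} = \sqrt{- \frac{3231}{8}} = \frac{3 i \sqrt{718}}{4}$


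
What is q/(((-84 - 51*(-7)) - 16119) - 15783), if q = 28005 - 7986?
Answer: -6673/10543 ≈ -0.63293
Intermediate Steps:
q = 20019
q/(((-84 - 51*(-7)) - 16119) - 15783) = 20019/(((-84 - 51*(-7)) - 16119) - 15783) = 20019/(((-84 + 357) - 16119) - 15783) = 20019/((273 - 16119) - 15783) = 20019/(-15846 - 15783) = 20019/(-31629) = 20019*(-1/31629) = -6673/10543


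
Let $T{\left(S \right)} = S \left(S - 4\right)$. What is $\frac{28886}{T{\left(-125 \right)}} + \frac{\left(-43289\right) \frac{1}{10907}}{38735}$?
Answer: $\frac{2440627129669}{1362506530125} \approx 1.7913$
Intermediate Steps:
$T{\left(S \right)} = S \left(-4 + S\right)$
$\frac{28886}{T{\left(-125 \right)}} + \frac{\left(-43289\right) \frac{1}{10907}}{38735} = \frac{28886}{\left(-125\right) \left(-4 - 125\right)} + \frac{\left(-43289\right) \frac{1}{10907}}{38735} = \frac{28886}{\left(-125\right) \left(-129\right)} + \left(-43289\right) \frac{1}{10907} \cdot \frac{1}{38735} = \frac{28886}{16125} - \frac{43289}{422482645} = \frac{2440627129669}{1362506530125}$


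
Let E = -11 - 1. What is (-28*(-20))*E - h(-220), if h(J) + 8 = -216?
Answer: -6496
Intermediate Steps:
E = -12
h(J) = -224 (h(J) = -8 - 216 = -224)
(-28*(-20))*E - h(-220) = -28*(-20)*(-12) - 1*(-224) = 560*(-12) + 224 = -6720 + 224 = -6496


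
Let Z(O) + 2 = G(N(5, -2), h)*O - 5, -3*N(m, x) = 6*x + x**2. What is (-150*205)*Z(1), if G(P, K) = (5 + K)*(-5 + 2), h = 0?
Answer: 676500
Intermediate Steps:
N(m, x) = -2*x - x**2/3 (N(m, x) = -(6*x + x**2)/3 = -(x**2 + 6*x)/3 = -2*x - x**2/3)
G(P, K) = -15 - 3*K (G(P, K) = (5 + K)*(-3) = -15 - 3*K)
Z(O) = -7 - 15*O (Z(O) = -2 + ((-15 - 3*0)*O - 5) = -2 + ((-15 + 0)*O - 5) = -2 + (-15*O - 5) = -2 + (-5 - 15*O) = -7 - 15*O)
(-150*205)*Z(1) = (-150*205)*(-7 - 15*1) = -30750*(-7 - 15) = -30750*(-22) = 676500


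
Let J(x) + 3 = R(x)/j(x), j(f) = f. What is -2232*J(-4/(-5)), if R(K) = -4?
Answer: 17856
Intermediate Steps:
J(x) = -3 - 4/x
-2232*J(-4/(-5)) = -2232*(-3 - 4/((-4/(-5)))) = -2232*(-3 - 4/((-4*(-⅕)))) = -2232*(-3 - 4/⅘) = -2232*(-3 - 4*5/4) = -2232*(-3 - 5) = -2232*(-8) = 17856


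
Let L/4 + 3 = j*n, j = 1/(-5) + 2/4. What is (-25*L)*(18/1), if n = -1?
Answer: 5940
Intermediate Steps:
j = 3/10 (j = 1*(-⅕) + 2*(¼) = -⅕ + ½ = 3/10 ≈ 0.30000)
L = -66/5 (L = -12 + 4*((3/10)*(-1)) = -12 + 4*(-3/10) = -12 - 6/5 = -66/5 ≈ -13.200)
(-25*L)*(18/1) = (-25*(-66/5))*(18/1) = 330*(18*1) = 330*18 = 5940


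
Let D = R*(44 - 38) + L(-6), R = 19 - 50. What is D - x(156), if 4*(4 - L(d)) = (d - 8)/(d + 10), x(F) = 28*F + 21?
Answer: -36561/8 ≈ -4570.1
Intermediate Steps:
R = -31
x(F) = 21 + 28*F
L(d) = 4 - (-8 + d)/(4*(10 + d)) (L(d) = 4 - (d - 8)/(4*(d + 10)) = 4 - (-8 + d)/(4*(10 + d)))
D = -1449/8 (D = -31*(44 - 38) + 3*(56 + 5*(-6))/(4*(10 - 6)) = -31*6 + (¾)*(56 - 30)/4 = -186 + (¾)*(¼)*26 = -186 + 39/8 = -1449/8 ≈ -181.13)
D - x(156) = -1449/8 - (21 + 28*156) = -1449/8 - (21 + 4368) = -1449/8 - 1*4389 = -1449/8 - 4389 = -36561/8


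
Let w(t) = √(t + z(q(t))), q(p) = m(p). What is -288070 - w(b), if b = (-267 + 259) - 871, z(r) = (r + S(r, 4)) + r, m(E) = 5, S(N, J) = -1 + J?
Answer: -288070 - I*√866 ≈ -2.8807e+5 - 29.428*I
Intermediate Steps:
q(p) = 5
z(r) = 3 + 2*r (z(r) = (r + (-1 + 4)) + r = (r + 3) + r = (3 + r) + r = 3 + 2*r)
b = -879 (b = -8 - 871 = -879)
w(t) = √(13 + t) (w(t) = √(t + (3 + 2*5)) = √(t + (3 + 10)) = √(t + 13) = √(13 + t))
-288070 - w(b) = -288070 - √(13 - 879) = -288070 - √(-866) = -288070 - I*√866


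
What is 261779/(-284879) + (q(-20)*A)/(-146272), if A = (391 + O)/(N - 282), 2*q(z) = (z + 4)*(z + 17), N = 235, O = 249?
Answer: -8014724729/8743221389 ≈ -0.91668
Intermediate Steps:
q(z) = (4 + z)*(17 + z)/2 (q(z) = ((z + 4)*(z + 17))/2 = ((4 + z)*(17 + z))/2 = (4 + z)*(17 + z)/2)
A = -640/47 (A = (391 + 249)/(235 - 282) = 640/(-47) = 640*(-1/47) = -640/47 ≈ -13.617)
261779/(-284879) + (q(-20)*A)/(-146272) = 261779/(-284879) + ((34 + (½)*(-20)² + (21/2)*(-20))*(-640/47))/(-146272) = 261779*(-1/284879) + ((34 + (½)*400 - 210)*(-640/47))*(-1/146272) = -37397/40697 + ((34 + 200 - 210)*(-640/47))*(-1/146272) = -37397/40697 + (24*(-640/47))*(-1/146272) = -37397/40697 - 15360/47*(-1/146272) = -37397/40697 + 480/214837 = -8014724729/8743221389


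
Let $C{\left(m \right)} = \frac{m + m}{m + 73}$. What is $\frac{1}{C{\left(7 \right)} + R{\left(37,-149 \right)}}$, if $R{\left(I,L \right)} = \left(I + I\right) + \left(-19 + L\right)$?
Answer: $- \frac{40}{3753} \approx -0.010658$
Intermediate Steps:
$R{\left(I,L \right)} = -19 + L + 2 I$ ($R{\left(I,L \right)} = 2 I + \left(-19 + L\right) = -19 + L + 2 I$)
$C{\left(m \right)} = \frac{2 m}{73 + m}$
$\frac{1}{C{\left(7 \right)} + R{\left(37,-149 \right)}} = \frac{1}{2 \cdot 7 \frac{1}{73 + 7} - 94} = \frac{1}{2 \cdot 7 \cdot \frac{1}{80} - 94} = \frac{1}{\frac{7}{40} - 94} = \frac{1}{- \frac{3753}{40}} = - \frac{40}{3753}$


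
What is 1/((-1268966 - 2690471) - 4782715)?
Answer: -1/8742152 ≈ -1.1439e-7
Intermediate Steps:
1/((-1268966 - 2690471) - 4782715) = 1/(-3959437 - 4782715) = 1/(-8742152) = -1/8742152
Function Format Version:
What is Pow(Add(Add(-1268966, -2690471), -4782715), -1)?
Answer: Rational(-1, 8742152) ≈ -1.1439e-7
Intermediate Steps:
Pow(Add(Add(-1268966, -2690471), -4782715), -1) = Pow(Add(-3959437, -4782715), -1) = Pow(-8742152, -1) = Rational(-1, 8742152)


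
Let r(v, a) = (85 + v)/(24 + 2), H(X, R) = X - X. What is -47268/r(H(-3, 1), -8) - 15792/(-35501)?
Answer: -43628250648/3017585 ≈ -14458.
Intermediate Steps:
H(X, R) = 0
r(v, a) = 85/26 + v/26 (r(v, a) = (85 + v)/26 = (85 + v)*(1/26) = 85/26 + v/26)
-47268/r(H(-3, 1), -8) - 15792/(-35501) = -47268/(85/26 + (1/26)*0) - 15792/(-35501) = -47268/(85/26 + 0) - 15792*(-1/35501) = -47268/85/26 + 15792/35501 = -47268*26/85 + 15792/35501 = -1228968/85 + 15792/35501 = -43628250648/3017585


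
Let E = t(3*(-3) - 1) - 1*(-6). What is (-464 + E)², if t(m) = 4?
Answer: 206116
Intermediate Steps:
E = 10 (E = 4 - 1*(-6) = 4 + 6 = 10)
(-464 + E)² = (-464 + 10)² = (-454)² = 206116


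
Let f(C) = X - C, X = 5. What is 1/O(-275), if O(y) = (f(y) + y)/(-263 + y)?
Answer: -538/5 ≈ -107.60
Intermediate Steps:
f(C) = 5 - C
O(y) = 5/(-263 + y) (O(y) = ((5 - y) + y)/(-263 + y) = 5/(-263 + y))
1/O(-275) = 1/(5/(-263 - 275)) = 1/(5/(-538)) = 1/(5*(-1/538)) = 1/(-5/538) = -538/5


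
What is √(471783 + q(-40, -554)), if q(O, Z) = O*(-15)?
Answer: 3*√52487 ≈ 687.30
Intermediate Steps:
q(O, Z) = -15*O
√(471783 + q(-40, -554)) = √(471783 - 15*(-40)) = √(471783 + 600) = √472383 = 3*√52487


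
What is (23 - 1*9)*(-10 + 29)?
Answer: 266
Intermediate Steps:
(23 - 1*9)*(-10 + 29) = (23 - 9)*19 = 14*19 = 266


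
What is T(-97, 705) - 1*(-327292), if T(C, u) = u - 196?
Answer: 327801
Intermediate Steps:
T(C, u) = -196 + u
T(-97, 705) - 1*(-327292) = (-196 + 705) - 1*(-327292) = 509 + 327292 = 327801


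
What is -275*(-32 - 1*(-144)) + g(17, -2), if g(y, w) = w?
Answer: -30802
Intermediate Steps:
-275*(-32 - 1*(-144)) + g(17, -2) = -275*(-32 - 1*(-144)) - 2 = -275*(-32 + 144) - 2 = -275*112 - 2 = -30800 - 2 = -30802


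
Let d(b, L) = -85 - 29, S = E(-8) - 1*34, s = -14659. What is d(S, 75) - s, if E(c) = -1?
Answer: 14545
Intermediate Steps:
S = -35 (S = -1 - 1*34 = -1 - 34 = -35)
d(b, L) = -114
d(S, 75) - s = -114 - 1*(-14659) = -114 + 14659 = 14545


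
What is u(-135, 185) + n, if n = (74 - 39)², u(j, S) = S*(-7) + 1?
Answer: -69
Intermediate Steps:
u(j, S) = 1 - 7*S (u(j, S) = -7*S + 1 = 1 - 7*S)
n = 1225 (n = 35² = 1225)
u(-135, 185) + n = (1 - 7*185) + 1225 = (1 - 1295) + 1225 = -1294 + 1225 = -69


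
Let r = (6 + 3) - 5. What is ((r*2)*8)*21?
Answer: 1344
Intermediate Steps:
r = 4 (r = 9 - 5 = 4)
((r*2)*8)*21 = ((4*2)*8)*21 = (8*8)*21 = 64*21 = 1344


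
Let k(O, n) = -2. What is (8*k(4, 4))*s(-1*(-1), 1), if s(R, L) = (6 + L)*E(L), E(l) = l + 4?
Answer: -560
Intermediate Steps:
E(l) = 4 + l
s(R, L) = (4 + L)*(6 + L) (s(R, L) = (6 + L)*(4 + L) = (4 + L)*(6 + L))
(8*k(4, 4))*s(-1*(-1), 1) = (8*(-2))*((4 + 1)*(6 + 1)) = -80*7 = -16*35 = -560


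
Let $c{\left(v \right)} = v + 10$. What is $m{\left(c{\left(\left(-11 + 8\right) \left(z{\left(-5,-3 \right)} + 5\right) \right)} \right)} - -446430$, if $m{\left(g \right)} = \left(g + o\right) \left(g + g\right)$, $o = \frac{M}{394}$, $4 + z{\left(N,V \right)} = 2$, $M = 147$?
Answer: $\frac{87947251}{197} \approx 4.4643 \cdot 10^{5}$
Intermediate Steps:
$z{\left(N,V \right)} = -2$ ($z{\left(N,V \right)} = -4 + 2 = -2$)
$o = \frac{147}{394} \approx 0.3731$
$c{\left(v \right)} = 10 + v$
$m{\left(g \right)} = 2 g \left(\frac{147}{394} + g\right)$ ($m{\left(g \right)} = \left(g + \frac{147}{394}\right) \left(g + g\right) = \left(\frac{147}{394} + g\right) 2 g = 2 g \left(\frac{147}{394} + g\right)$)
$m{\left(c{\left(\left(-11 + 8\right) \left(z{\left(-5,-3 \right)} + 5\right) \right)} \right)} - -446430 = \frac{\left(10 + \left(-11 + 8\right) \left(-2 + 5\right)\right) \left(147 + 394 \left(10 + \left(-11 + 8\right) \left(-2 + 5\right)\right)\right)}{197} - -446430 = \frac{\left(10 - 9\right) \left(147 + 394 \left(10 - 9\right)\right)}{197} + 446430 = \frac{1}{197} \cdot 1 \left(147 + 394 \cdot 1\right) + 446430 = \frac{1}{197} \cdot 1 \left(147 + 394\right) + 446430 = \frac{1}{197} \cdot 1 \cdot 541 + 446430 = \frac{541}{197} + 446430 = \frac{87947251}{197}$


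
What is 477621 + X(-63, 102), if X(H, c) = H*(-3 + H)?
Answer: 481779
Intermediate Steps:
477621 + X(-63, 102) = 477621 - 63*(-3 - 63) = 477621 - 63*(-66) = 477621 + 4158 = 481779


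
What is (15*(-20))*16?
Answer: -4800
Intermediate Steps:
(15*(-20))*16 = -300*16 = -4800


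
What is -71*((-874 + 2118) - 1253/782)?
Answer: -68980405/782 ≈ -88210.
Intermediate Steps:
-71*((-874 + 2118) - 1253/782) = -71*(1244 - 1253*1/782) = -71*(1244 - 1253/782) = -71*971555/782 = -68980405/782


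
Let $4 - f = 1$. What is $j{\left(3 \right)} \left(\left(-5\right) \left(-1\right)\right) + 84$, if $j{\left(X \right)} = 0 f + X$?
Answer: $99$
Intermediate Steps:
$f = 3$ ($f = 4 - 1 = 3$)
$j{\left(X \right)} = X$ ($j{\left(X \right)} = 0 \cdot 3 + X = 0 + X = X$)
$j{\left(3 \right)} \left(\left(-5\right) \left(-1\right)\right) + 84 = 3 \left(\left(-5\right) \left(-1\right)\right) + 84 = 3 \cdot 5 + 84 = 15 + 84 = 99$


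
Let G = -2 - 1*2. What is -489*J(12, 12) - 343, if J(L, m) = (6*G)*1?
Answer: 11393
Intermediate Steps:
G = -4 (G = -2 - 2 = -4)
J(L, m) = -24 (J(L, m) = (6*(-4))*1 = -24*1 = -24)
-489*J(12, 12) - 343 = -489*(-24) - 343 = 11736 - 343 = 11393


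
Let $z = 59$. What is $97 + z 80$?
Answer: $4817$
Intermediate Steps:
$97 + z 80 = 97 + 59 \cdot 80 = 97 + 4720 = 4817$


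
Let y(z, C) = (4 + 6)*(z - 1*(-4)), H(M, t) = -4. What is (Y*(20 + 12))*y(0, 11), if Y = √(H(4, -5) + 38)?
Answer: 1280*√34 ≈ 7463.6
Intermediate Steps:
Y = √34 (Y = √(-4 + 38) = √34 ≈ 5.8309)
y(z, C) = 40 + 10*z (y(z, C) = 10*(z + 4) = 10*(4 + z) = 40 + 10*z)
(Y*(20 + 12))*y(0, 11) = (√34*(20 + 12))*(40 + 10*0) = (√34*32)*(40 + 0) = (32*√34)*40 = 1280*√34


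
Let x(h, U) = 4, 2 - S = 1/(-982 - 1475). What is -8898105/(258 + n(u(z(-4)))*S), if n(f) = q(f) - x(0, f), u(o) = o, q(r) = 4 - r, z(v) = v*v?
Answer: -21862643985/555266 ≈ -39373.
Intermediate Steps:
z(v) = v²
S = 4915/2457 (S = 2 - 1/(-982 - 1475) = 2 - 1/(-2457) = 2 - 1*(-1/2457) = 2 + 1/2457 = 4915/2457 ≈ 2.0004)
n(f) = -f (n(f) = (4 - f) - 1*4 = (4 - f) - 4 = -f)
-8898105/(258 + n(u(z(-4)))*S) = -8898105/(258 - 1*(-4)²*(4915/2457)) = -8898105/(258 - 1*16*(4915/2457)) = -8898105/(258 - 16*4915/2457) = -8898105/(258 - 78640/2457) = -8898105/555266/2457 = -8898105*2457/555266 = -21862643985/555266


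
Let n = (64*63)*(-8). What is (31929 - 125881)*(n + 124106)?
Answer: -8629491200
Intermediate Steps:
n = -32256 (n = 4032*(-8) = -32256)
(31929 - 125881)*(n + 124106) = (31929 - 125881)*(-32256 + 124106) = -93952*91850 = -8629491200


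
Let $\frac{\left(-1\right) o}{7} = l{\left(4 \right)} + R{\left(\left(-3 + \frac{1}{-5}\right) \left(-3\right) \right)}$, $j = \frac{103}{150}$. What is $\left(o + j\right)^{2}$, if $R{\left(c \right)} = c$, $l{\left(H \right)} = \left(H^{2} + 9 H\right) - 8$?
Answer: $\frac{3155855329}{22500} \approx 1.4026 \cdot 10^{5}$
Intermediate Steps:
$l{\left(H \right)} = -8 + H^{2} + 9 H$
$j = \frac{103}{150}$ ($j = 103 \cdot \frac{1}{150} = \frac{103}{150} \approx 0.68667$)
$o = - \frac{1876}{5}$ ($o = - 7 \left(\left(-8 + 4^{2} + 9 \cdot 4\right) + \left(-3 + \frac{1}{-5}\right) \left(-3\right)\right) = - 7 \left(\left(-8 + 16 + 36\right) + \left(-3 - \frac{1}{5}\right) \left(-3\right)\right) = - 7 \left(44 - - \frac{48}{5}\right) = - 7 \left(44 + \frac{48}{5}\right) = \left(-7\right) \frac{268}{5} = - \frac{1876}{5} \approx -375.2$)
$\left(o + j\right)^{2} = \left(- \frac{1876}{5} + \frac{103}{150}\right)^{2} = \left(- \frac{56177}{150}\right)^{2} = \frac{3155855329}{22500}$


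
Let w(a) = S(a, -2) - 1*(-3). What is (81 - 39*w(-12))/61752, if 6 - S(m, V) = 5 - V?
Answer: 1/20584 ≈ 4.8581e-5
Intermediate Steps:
S(m, V) = 1 + V (S(m, V) = 6 - (5 - V) = 6 + (-5 + V) = 1 + V)
w(a) = 2 (w(a) = (1 - 2) - 1*(-3) = -1 + 3 = 2)
(81 - 39*w(-12))/61752 = (81 - 39*2)/61752 = (81 - 78)*(1/61752) = 3*(1/61752) = 1/20584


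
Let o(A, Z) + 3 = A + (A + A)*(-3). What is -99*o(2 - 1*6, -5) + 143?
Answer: -1540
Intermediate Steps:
o(A, Z) = -3 - 5*A (o(A, Z) = -3 + (A + (A + A)*(-3)) = -3 + (A + (2*A)*(-3)) = -3 + (A - 6*A) = -3 - 5*A)
-99*o(2 - 1*6, -5) + 143 = -99*(-3 - 5*(2 - 1*6)) + 143 = -99*(-3 - 5*(2 - 6)) + 143 = -99*(-3 - 5*(-4)) + 143 = -99*(-3 + 20) + 143 = -99*17 + 143 = -1683 + 143 = -1540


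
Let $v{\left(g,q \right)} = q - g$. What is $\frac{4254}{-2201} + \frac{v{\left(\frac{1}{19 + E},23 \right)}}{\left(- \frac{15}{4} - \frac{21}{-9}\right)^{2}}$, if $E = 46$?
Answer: $\frac{393602946}{41345785} \approx 9.5198$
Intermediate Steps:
$\frac{4254}{-2201} + \frac{v{\left(\frac{1}{19 + E},23 \right)}}{\left(- \frac{15}{4} - \frac{21}{-9}\right)^{2}} = \frac{4254}{-2201} + \frac{23 - \frac{1}{19 + 46}}{\left(- \frac{15}{4} - \frac{21}{-9}\right)^{2}} = 4254 \left(- \frac{1}{2201}\right) + \frac{23 - \frac{1}{65}}{\left(\left(-15\right) \frac{1}{4} - - \frac{7}{3}\right)^{2}} = - \frac{4254}{2201} + \frac{23 - \frac{1}{65}}{\left(- \frac{15}{4} + \frac{7}{3}\right)^{2}} = - \frac{4254}{2201} + \frac{23 - \frac{1}{65}}{\left(- \frac{17}{12}\right)^{2}} = - \frac{4254}{2201} + \frac{1494}{65 \cdot \frac{289}{144}} = - \frac{4254}{2201} + \frac{1494}{65} \cdot \frac{144}{289} = - \frac{4254}{2201} + \frac{215136}{18785} = \frac{393602946}{41345785}$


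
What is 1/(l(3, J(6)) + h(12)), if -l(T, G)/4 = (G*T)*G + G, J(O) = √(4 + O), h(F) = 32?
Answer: -11/948 + √10/1896 ≈ -0.0099355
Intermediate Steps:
l(T, G) = -4*G - 4*T*G² (l(T, G) = -4*((G*T)*G + G) = -4*(T*G² + G) = -4*(G + T*G²) = -4*G - 4*T*G²)
1/(l(3, J(6)) + h(12)) = 1/(-4*√(4 + 6)*(1 + √(4 + 6)*3) + 32) = 1/(-4*√10*(1 + √10*3) + 32) = 1/(-4*√10*(1 + 3*√10) + 32) = 1/(32 - 4*√10*(1 + 3*√10))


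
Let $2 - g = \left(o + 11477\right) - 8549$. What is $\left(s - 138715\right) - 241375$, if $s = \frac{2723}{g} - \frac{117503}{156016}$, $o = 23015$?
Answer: $- \frac{1538307923251931}{4047211056} \approx -3.8009 \cdot 10^{5}$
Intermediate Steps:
$g = -25941$ ($g = 2 - \left(\left(23015 + 11477\right) - 8549\right) = 2 - \left(34492 - 8549\right) = 2 - 25943 = -25941$)
$s = - \frac{3472976891}{4047211056}$ ($s = \frac{2723}{-25941} - \frac{117503}{156016} = 2723 \left(- \frac{1}{25941}\right) - \frac{117503}{156016} = - \frac{2723}{25941} - \frac{117503}{156016} = - \frac{3472976891}{4047211056} \approx -0.85812$)
$\left(s - 138715\right) - 241375 = \left(- \frac{3472976891}{4047211056} - 138715\right) - 241375 = - \frac{561412354609931}{4047211056} - 241375 = - \frac{1538307923251931}{4047211056}$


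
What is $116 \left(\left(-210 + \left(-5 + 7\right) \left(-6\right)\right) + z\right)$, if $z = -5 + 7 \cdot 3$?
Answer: $-23896$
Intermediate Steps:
$z = 16$ ($z = -5 + 21 = 16$)
$116 \left(\left(-210 + \left(-5 + 7\right) \left(-6\right)\right) + z\right) = 116 \left(\left(-210 + \left(-5 + 7\right) \left(-6\right)\right) + 16\right) = 116 \left(\left(-210 + 2 \left(-6\right)\right) + 16\right) = 116 \left(\left(-210 - 12\right) + 16\right) = 116 \left(-222 + 16\right) = 116 \left(-206\right) = -23896$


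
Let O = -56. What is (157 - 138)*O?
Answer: -1064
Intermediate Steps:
(157 - 138)*O = (157 - 138)*(-56) = 19*(-56) = -1064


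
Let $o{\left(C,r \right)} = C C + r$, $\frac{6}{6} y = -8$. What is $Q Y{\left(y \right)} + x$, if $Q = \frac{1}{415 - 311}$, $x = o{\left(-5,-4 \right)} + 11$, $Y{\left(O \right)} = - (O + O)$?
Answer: $\frac{418}{13} \approx 32.154$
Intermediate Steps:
$y = -8$
$o{\left(C,r \right)} = r + C^{2}$ ($o{\left(C,r \right)} = C^{2} + r = r + C^{2}$)
$Y{\left(O \right)} = - 2 O$
$x = 32$ ($x = \left(-4 + \left(-5\right)^{2}\right) + 11 = \left(-4 + 25\right) + 11 = 21 + 11 = 32$)
$Q = \frac{1}{104} \approx 0.0096154$
$Q Y{\left(y \right)} + x = \frac{\left(-2\right) \left(-8\right)}{104} + 32 = \frac{1}{104} \cdot 16 + 32 = \frac{2}{13} + 32 = \frac{418}{13}$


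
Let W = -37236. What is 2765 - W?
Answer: 40001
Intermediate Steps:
2765 - W = 2765 - 1*(-37236) = 2765 + 37236 = 40001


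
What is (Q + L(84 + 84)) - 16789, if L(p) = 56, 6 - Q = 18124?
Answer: -34851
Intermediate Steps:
Q = -18118 (Q = 6 - 1*18124 = 6 - 18124 = -18118)
(Q + L(84 + 84)) - 16789 = (-18118 + 56) - 16789 = -18062 - 16789 = -34851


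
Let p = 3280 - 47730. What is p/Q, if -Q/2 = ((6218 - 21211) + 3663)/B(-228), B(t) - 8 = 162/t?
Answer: -1231265/86108 ≈ -14.299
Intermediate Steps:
B(t) = 8 + 162/t
Q = 861080/277 (Q = -2*((6218 - 21211) + 3663)/(8 + 162/(-228)) = -2*(-14993 + 3663)/(8 + 162*(-1/228)) = -(-22660)/(8 - 27/38) = -(-22660)/277/38 = -(-22660)*38/277 = -2*(-430540/277) = 861080/277 ≈ 3108.6)
p = -44450
p/Q = -44450/861080/277 = -44450*277/861080 = -1231265/86108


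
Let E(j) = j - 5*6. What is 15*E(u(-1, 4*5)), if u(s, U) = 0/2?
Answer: -450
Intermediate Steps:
u(s, U) = 0 (u(s, U) = 0*(½) = 0)
E(j) = -30 + j (E(j) = j - 30 = -30 + j)
15*E(u(-1, 4*5)) = 15*(-30 + 0) = 15*(-30) = -450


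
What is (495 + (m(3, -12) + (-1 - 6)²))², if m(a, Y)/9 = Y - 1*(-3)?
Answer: 214369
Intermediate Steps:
m(a, Y) = 27 + 9*Y (m(a, Y) = 9*(Y - 1*(-3)) = 9*(Y + 3) = 9*(3 + Y) = 27 + 9*Y)
(495 + (m(3, -12) + (-1 - 6)²))² = (495 + ((27 + 9*(-12)) + (-1 - 6)²))² = (495 + ((27 - 108) + (-7)²))² = (495 + (-81 + 49))² = (495 - 32)² = 463² = 214369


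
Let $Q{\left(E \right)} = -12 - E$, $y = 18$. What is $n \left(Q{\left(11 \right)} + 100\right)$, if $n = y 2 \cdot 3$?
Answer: $8316$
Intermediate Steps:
$n = 108$ ($n = 18 \cdot 2 \cdot 3 = 18 \cdot 6 = 108$)
$n \left(Q{\left(11 \right)} + 100\right) = 108 \left(\left(-12 - 11\right) + 100\right) = 108 \left(-23 + 100\right) = 108 \cdot 77 = 8316$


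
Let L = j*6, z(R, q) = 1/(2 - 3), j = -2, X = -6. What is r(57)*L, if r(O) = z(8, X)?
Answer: 12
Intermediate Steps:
z(R, q) = -1 (z(R, q) = 1/(-1) = -1)
r(O) = -1
L = -12 (L = -2*6 = -12)
r(57)*L = -1*(-12) = 12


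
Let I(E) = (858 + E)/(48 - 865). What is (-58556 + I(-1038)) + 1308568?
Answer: 1021259984/817 ≈ 1.2500e+6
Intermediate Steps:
I(E) = -858/817 - E/817 (I(E) = (858 + E)/(-817) = (858 + E)*(-1/817) = -858/817 - E/817)
(-58556 + I(-1038)) + 1308568 = (-58556 + (-858/817 - 1/817*(-1038))) + 1308568 = (-58556 + (-858/817 + 1038/817)) + 1308568 = (-58556 + 180/817) + 1308568 = -47840072/817 + 1308568 = 1021259984/817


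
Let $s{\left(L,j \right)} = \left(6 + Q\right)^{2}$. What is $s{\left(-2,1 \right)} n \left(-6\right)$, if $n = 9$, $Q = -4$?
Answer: $-216$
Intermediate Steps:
$s{\left(L,j \right)} = 4$ ($s{\left(L,j \right)} = \left(6 - 4\right)^{2} = 2^{2} = 4$)
$s{\left(-2,1 \right)} n \left(-6\right) = 4 \cdot 9 \left(-6\right) = 36 \left(-6\right) = -216$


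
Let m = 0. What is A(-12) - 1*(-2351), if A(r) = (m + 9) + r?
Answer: 2348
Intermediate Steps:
A(r) = 9 + r (A(r) = (0 + 9) + r = 9 + r)
A(-12) - 1*(-2351) = (9 - 12) - 1*(-2351) = -3 + 2351 = 2348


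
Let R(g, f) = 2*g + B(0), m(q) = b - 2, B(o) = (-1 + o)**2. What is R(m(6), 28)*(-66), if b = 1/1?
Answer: 66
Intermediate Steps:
b = 1
m(q) = -1 (m(q) = 1 - 2 = -1)
R(g, f) = 1 + 2*g (R(g, f) = 2*g + (-1 + 0)**2 = 2*g + (-1)**2 = 2*g + 1 = 1 + 2*g)
R(m(6), 28)*(-66) = (1 + 2*(-1))*(-66) = (1 - 2)*(-66) = -1*(-66) = 66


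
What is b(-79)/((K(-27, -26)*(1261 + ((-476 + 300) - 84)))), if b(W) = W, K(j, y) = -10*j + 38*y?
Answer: 79/718718 ≈ 0.00010992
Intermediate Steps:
b(-79)/((K(-27, -26)*(1261 + ((-476 + 300) - 84)))) = -79*1/((1261 + ((-476 + 300) - 84))*(-10*(-27) + 38*(-26))) = -79*1/((270 - 988)*(1261 + (-176 - 84))) = -79*(-1/(718*(1261 - 260))) = -79/((-718*1001)) = -79/(-718718) = -79*(-1/718718) = 79/718718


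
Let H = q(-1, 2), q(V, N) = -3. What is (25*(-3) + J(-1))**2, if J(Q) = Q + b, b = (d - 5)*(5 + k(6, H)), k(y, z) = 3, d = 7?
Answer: 3600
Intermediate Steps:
H = -3
b = 16 (b = (7 - 5)*(5 + 3) = 2*8 = 16)
J(Q) = 16 + Q (J(Q) = Q + 16 = 16 + Q)
(25*(-3) + J(-1))**2 = (25*(-3) + (16 - 1))**2 = (-75 + 15)**2 = (-60)**2 = 3600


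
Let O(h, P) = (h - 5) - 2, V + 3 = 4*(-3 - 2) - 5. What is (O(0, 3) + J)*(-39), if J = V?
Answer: 1365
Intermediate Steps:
V = -28 (V = -3 + (4*(-3 - 2) - 5) = -3 + (4*(-5) - 5) = -3 + (-20 - 5) = -3 - 25 = -28)
O(h, P) = -7 + h (O(h, P) = (-5 + h) - 2 = -7 + h)
J = -28
(O(0, 3) + J)*(-39) = ((-7 + 0) - 28)*(-39) = (-7 - 28)*(-39) = -35*(-39) = 1365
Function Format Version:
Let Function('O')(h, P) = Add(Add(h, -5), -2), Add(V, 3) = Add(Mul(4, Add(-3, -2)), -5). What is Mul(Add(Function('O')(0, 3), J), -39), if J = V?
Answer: 1365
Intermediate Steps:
V = -28 (V = Add(-3, Add(Mul(4, Add(-3, -2)), -5)) = Add(-3, Add(Mul(4, -5), -5)) = Add(-3, Add(-20, -5)) = Add(-3, -25) = -28)
Function('O')(h, P) = Add(-7, h) (Function('O')(h, P) = Add(Add(-5, h), -2) = Add(-7, h))
J = -28
Mul(Add(Function('O')(0, 3), J), -39) = Mul(Add(Add(-7, 0), -28), -39) = Mul(Add(-7, -28), -39) = Mul(-35, -39) = 1365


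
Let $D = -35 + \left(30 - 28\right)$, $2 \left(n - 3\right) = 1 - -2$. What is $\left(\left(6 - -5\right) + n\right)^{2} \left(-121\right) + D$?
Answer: $- \frac{116413}{4} \approx -29103.0$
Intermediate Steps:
$n = \frac{9}{2}$ ($n = 3 + \frac{1 - -2}{2} = 3 + \frac{1 + 2}{2} = 3 + \frac{1}{2} \cdot 3 = 3 + \frac{3}{2} = \frac{9}{2} \approx 4.5$)
$D = -33$ ($D = -35 + 2 = -33$)
$\left(\left(6 - -5\right) + n\right)^{2} \left(-121\right) + D = \left(\left(6 - -5\right) + \frac{9}{2}\right)^{2} \left(-121\right) - 33 = \left(\left(6 + 5\right) + \frac{9}{2}\right)^{2} \left(-121\right) - 33 = \left(11 + \frac{9}{2}\right)^{2} \left(-121\right) - 33 = \left(\frac{31}{2}\right)^{2} \left(-121\right) - 33 = \frac{961}{4} \left(-121\right) - 33 = - \frac{116281}{4} - 33 = - \frac{116413}{4}$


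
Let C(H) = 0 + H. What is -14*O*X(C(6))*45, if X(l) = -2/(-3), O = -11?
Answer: 4620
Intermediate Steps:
C(H) = H
X(l) = 2/3 (X(l) = -2*(-1/3) = 2/3)
-14*O*X(C(6))*45 = -(-154)*2/3*45 = -14*(-22/3)*45 = (308/3)*45 = 4620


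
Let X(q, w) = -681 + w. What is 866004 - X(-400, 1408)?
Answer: 865277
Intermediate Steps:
866004 - X(-400, 1408) = 866004 - (-681 + 1408) = 866004 - 1*727 = 866004 - 727 = 865277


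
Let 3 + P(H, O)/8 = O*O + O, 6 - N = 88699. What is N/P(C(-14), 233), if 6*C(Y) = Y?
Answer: -88693/436152 ≈ -0.20335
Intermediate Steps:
C(Y) = Y/6
N = -88693 (N = 6 - 1*88699 = 6 - 88699 = -88693)
P(H, O) = -24 + 8*O + 8*O² (P(H, O) = -24 + 8*(O*O + O) = -24 + 8*(O² + O) = -24 + 8*(O + O²) = -24 + (8*O + 8*O²) = -24 + 8*O + 8*O²)
N/P(C(-14), 233) = -88693/(-24 + 8*233 + 8*233²) = -88693/(-24 + 1864 + 8*54289) = -88693/(-24 + 1864 + 434312) = -88693/436152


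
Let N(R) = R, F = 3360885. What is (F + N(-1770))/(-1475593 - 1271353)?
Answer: -3359115/2746946 ≈ -1.2229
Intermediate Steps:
(F + N(-1770))/(-1475593 - 1271353) = (3360885 - 1770)/(-1475593 - 1271353) = 3359115/(-2746946) = 3359115*(-1/2746946) = -3359115/2746946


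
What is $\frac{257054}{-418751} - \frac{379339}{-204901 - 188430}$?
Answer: $\frac{57741278715}{164707749581} \approx 0.35057$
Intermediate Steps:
$\frac{257054}{-418751} - \frac{379339}{-204901 - 188430} = 257054 \left(- \frac{1}{418751}\right) - \frac{379339}{-204901 - 188430} = - \frac{257054}{418751} - \frac{379339}{-393331} = - \frac{257054}{418751} - - \frac{379339}{393331} = - \frac{257054}{418751} + \frac{379339}{393331} = \frac{57741278715}{164707749581}$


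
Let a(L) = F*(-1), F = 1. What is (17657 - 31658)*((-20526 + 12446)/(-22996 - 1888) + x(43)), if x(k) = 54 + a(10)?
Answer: -4644593733/6221 ≈ -7.4660e+5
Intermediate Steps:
a(L) = -1 (a(L) = 1*(-1) = -1)
x(k) = 53 (x(k) = 54 - 1 = 53)
(17657 - 31658)*((-20526 + 12446)/(-22996 - 1888) + x(43)) = (17657 - 31658)*((-20526 + 12446)/(-22996 - 1888) + 53) = -14001*(-8080/(-24884) + 53) = -14001*(-8080*(-1/24884) + 53) = -14001*(2020/6221 + 53) = -14001*331733/6221 = -4644593733/6221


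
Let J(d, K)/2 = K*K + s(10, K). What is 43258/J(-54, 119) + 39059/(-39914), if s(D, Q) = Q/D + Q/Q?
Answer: 3096815459/5657370446 ≈ 0.54739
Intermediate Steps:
s(D, Q) = 1 + Q/D (s(D, Q) = Q/D + 1 = 1 + Q/D)
J(d, K) = 2 + 2*K² + K/5 (J(d, K) = 2*(K*K + (10 + K)/10) = 2*(K² + (10 + K)/10) = 2*(K² + (1 + K/10)) = 2*(1 + K² + K/10) = 2 + 2*K² + K/5)
43258/J(-54, 119) + 39059/(-39914) = 43258/(2 + 2*119² + (⅕)*119) + 39059/(-39914) = 43258/(2 + 2*14161 + 119/5) + 39059*(-1/39914) = 43258/(2 + 28322 + 119/5) - 39059/39914 = 43258/(141739/5) - 39059/39914 = 43258*(5/141739) - 39059/39914 = 216290/141739 - 39059/39914 = 3096815459/5657370446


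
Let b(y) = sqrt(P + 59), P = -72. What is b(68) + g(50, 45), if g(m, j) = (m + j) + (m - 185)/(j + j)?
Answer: 187/2 + I*sqrt(13) ≈ 93.5 + 3.6056*I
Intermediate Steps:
b(y) = I*sqrt(13) (b(y) = sqrt(-72 + 59) = sqrt(-13) = I*sqrt(13))
g(m, j) = j + m + (-185 + m)/(2*j) (g(m, j) = (j + m) + (-185 + m)/((2*j)) = (j + m) + (-185 + m)*(1/(2*j)) = (j + m) + (-185 + m)/(2*j) = j + m + (-185 + m)/(2*j))
b(68) + g(50, 45) = I*sqrt(13) + (1/2)*(-185 + 50 + 2*45*(45 + 50))/45 = I*sqrt(13) + (1/2)*(1/45)*(-185 + 50 + 2*45*95) = I*sqrt(13) + (1/2)*(1/45)*(-185 + 50 + 8550) = I*sqrt(13) + (1/2)*(1/45)*8415 = I*sqrt(13) + 187/2 = 187/2 + I*sqrt(13)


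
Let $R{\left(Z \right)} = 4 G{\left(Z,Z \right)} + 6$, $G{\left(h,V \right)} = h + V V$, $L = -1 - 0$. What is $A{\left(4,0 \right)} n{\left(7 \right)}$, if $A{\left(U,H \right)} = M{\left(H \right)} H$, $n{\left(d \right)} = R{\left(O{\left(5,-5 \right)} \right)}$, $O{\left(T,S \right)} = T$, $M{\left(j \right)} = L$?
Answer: $0$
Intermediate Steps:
$L = -1$ ($L = -1 + 0 = -1$)
$M{\left(j \right)} = -1$
$G{\left(h,V \right)} = h + V^{2}$
$R{\left(Z \right)} = 6 + 4 Z + 4 Z^{2}$ ($R{\left(Z \right)} = 4 \left(Z + Z^{2}\right) + 6 = \left(4 Z + 4 Z^{2}\right) + 6 = 6 + 4 Z + 4 Z^{2}$)
$n{\left(d \right)} = 126$ ($n{\left(d \right)} = 6 + 4 \cdot 5 + 4 \cdot 5^{2} = 6 + 20 + 4 \cdot 25 = 6 + 20 + 100 = 126$)
$A{\left(U,H \right)} = - H$
$A{\left(4,0 \right)} n{\left(7 \right)} = \left(-1\right) 0 \cdot 126 = 0 \cdot 126 = 0$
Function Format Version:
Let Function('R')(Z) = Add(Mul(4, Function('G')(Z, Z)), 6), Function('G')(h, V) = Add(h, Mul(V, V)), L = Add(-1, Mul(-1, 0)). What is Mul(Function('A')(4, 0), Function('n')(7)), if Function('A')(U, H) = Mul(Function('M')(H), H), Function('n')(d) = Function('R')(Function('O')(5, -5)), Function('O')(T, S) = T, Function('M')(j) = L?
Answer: 0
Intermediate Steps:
L = -1 (L = Add(-1, 0) = -1)
Function('M')(j) = -1
Function('G')(h, V) = Add(h, Pow(V, 2))
Function('R')(Z) = Add(6, Mul(4, Z), Mul(4, Pow(Z, 2))) (Function('R')(Z) = Add(Mul(4, Add(Z, Pow(Z, 2))), 6) = Add(Add(Mul(4, Z), Mul(4, Pow(Z, 2))), 6) = Add(6, Mul(4, Z), Mul(4, Pow(Z, 2))))
Function('n')(d) = 126 (Function('n')(d) = Add(6, Mul(4, 5), Mul(4, Pow(5, 2))) = Add(6, 20, Mul(4, 25)) = Add(6, 20, 100) = 126)
Function('A')(U, H) = Mul(-1, H)
Mul(Function('A')(4, 0), Function('n')(7)) = Mul(Mul(-1, 0), 126) = Mul(0, 126) = 0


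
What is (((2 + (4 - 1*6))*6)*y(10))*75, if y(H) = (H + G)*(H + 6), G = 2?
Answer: 0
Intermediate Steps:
y(H) = (2 + H)*(6 + H) (y(H) = (H + 2)*(H + 6) = (2 + H)*(6 + H))
(((2 + (4 - 1*6))*6)*y(10))*75 = (((2 + (4 - 1*6))*6)*(12 + 10² + 8*10))*75 = (((2 + (4 - 6))*6)*(12 + 100 + 80))*75 = (((2 - 2)*6)*192)*75 = ((0*6)*192)*75 = (0*192)*75 = 0*75 = 0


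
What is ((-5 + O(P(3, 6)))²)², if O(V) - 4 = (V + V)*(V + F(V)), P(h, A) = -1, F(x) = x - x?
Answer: 1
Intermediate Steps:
F(x) = 0
O(V) = 4 + 2*V² (O(V) = 4 + (V + V)*(V + 0) = 4 + (2*V)*V = 4 + 2*V²)
((-5 + O(P(3, 6)))²)² = ((-5 + (4 + 2*(-1)²))²)² = ((-5 + (4 + 2*1))²)² = ((-5 + (4 + 2))²)² = ((-5 + 6)²)² = (1²)² = 1² = 1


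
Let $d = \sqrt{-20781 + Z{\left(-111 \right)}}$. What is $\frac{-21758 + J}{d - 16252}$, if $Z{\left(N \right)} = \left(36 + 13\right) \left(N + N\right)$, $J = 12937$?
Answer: $\frac{143358892}{264159163} + \frac{8821 i \sqrt{31659}}{264159163} \approx 0.5427 + 0.0059416 i$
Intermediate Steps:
$Z{\left(N \right)} = 98 N$ ($Z{\left(N \right)} = 49 \cdot 2 N = 98 N$)
$d = i \sqrt{31659}$ ($d = \sqrt{-20781 + 98 \left(-111\right)} = \sqrt{-20781 - 10878} = \sqrt{-31659} = i \sqrt{31659} \approx 177.93 i$)
$\frac{-21758 + J}{d - 16252} = \frac{-21758 + 12937}{i \sqrt{31659} - 16252} = - \frac{8821}{-16252 + i \sqrt{31659}}$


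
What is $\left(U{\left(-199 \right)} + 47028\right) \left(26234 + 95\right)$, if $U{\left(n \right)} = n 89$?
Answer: $771887293$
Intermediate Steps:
$U{\left(n \right)} = 89 n$
$\left(U{\left(-199 \right)} + 47028\right) \left(26234 + 95\right) = \left(89 \left(-199\right) + 47028\right) \left(26234 + 95\right) = \left(-17711 + 47028\right) 26329 = 29317 \cdot 26329 = 771887293$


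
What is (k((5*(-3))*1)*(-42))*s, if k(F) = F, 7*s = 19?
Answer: 1710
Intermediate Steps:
s = 19/7 (s = (⅐)*19 = 19/7 ≈ 2.7143)
(k((5*(-3))*1)*(-42))*s = (((5*(-3))*1)*(-42))*(19/7) = (-15*1*(-42))*(19/7) = -15*(-42)*(19/7) = 630*(19/7) = 1710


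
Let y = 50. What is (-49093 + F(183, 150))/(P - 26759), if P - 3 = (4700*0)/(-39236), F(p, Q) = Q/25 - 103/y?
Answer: 2454453/1337800 ≈ 1.8347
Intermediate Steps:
F(p, Q) = -103/50 + Q/25 (F(p, Q) = Q/25 - 103/50 = -103/50 + Q/25)
P = 3 (P = 3 + (4700*0)/(-39236) = 3 + 0*(-1/39236) = 3 + 0 = 3)
(-49093 + F(183, 150))/(P - 26759) = (-49093 + (-103/50 + (1/25)*150))/(3 - 26759) = (-49093 + (-103/50 + 6))/(-26756) = (-49093 + 197/50)*(-1/26756) = -2454453/50*(-1/26756) = 2454453/1337800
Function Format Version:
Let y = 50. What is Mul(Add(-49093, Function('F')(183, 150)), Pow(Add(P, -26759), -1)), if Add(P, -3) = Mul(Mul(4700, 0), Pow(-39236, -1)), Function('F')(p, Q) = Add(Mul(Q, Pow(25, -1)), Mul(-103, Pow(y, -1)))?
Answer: Rational(2454453, 1337800) ≈ 1.8347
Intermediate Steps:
Function('F')(p, Q) = Add(Rational(-103, 50), Mul(Rational(1, 25), Q)) (Function('F')(p, Q) = Add(Mul(Q, Pow(25, -1)), Mul(-103, Pow(50, -1))) = Add(Mul(Q, Rational(1, 25)), Mul(-103, Rational(1, 50))) = Add(Mul(Rational(1, 25), Q), Rational(-103, 50)) = Add(Rational(-103, 50), Mul(Rational(1, 25), Q)))
P = 3 (P = Add(3, Mul(Mul(4700, 0), Pow(-39236, -1))) = Add(3, Mul(0, Rational(-1, 39236))) = Add(3, 0) = 3)
Mul(Add(-49093, Function('F')(183, 150)), Pow(Add(P, -26759), -1)) = Mul(Add(-49093, Add(Rational(-103, 50), Mul(Rational(1, 25), 150))), Pow(Add(3, -26759), -1)) = Mul(Add(-49093, Add(Rational(-103, 50), 6)), Pow(-26756, -1)) = Mul(Add(-49093, Rational(197, 50)), Rational(-1, 26756)) = Mul(Rational(-2454453, 50), Rational(-1, 26756)) = Rational(2454453, 1337800)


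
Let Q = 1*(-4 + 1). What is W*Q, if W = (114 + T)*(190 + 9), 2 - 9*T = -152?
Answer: -234820/3 ≈ -78273.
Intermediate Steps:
T = 154/9 (T = 2/9 - 1/9*(-152) = 2/9 + 152/9 = 154/9 ≈ 17.111)
Q = -3 (Q = 1*(-3) = -3)
W = 234820/9 (W = (114 + 154/9)*(190 + 9) = (1180/9)*199 = 234820/9 ≈ 26091.)
W*Q = (234820/9)*(-3) = -234820/3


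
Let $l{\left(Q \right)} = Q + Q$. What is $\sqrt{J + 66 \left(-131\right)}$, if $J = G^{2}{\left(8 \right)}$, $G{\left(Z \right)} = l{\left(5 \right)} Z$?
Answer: $i \sqrt{2246} \approx 47.392 i$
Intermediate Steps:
$l{\left(Q \right)} = 2 Q$
$G{\left(Z \right)} = 10 Z$ ($G{\left(Z \right)} = 2 \cdot 5 Z = 10 Z$)
$J = 6400$ ($J = \left(10 \cdot 8\right)^{2} = 80^{2} = 6400$)
$\sqrt{J + 66 \left(-131\right)} = \sqrt{6400 + 66 \left(-131\right)} = \sqrt{6400 - 8646} = \sqrt{-2246} = i \sqrt{2246}$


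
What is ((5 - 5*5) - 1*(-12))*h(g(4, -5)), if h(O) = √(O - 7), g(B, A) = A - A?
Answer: -8*I*√7 ≈ -21.166*I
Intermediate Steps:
g(B, A) = 0
h(O) = √(-7 + O)
((5 - 5*5) - 1*(-12))*h(g(4, -5)) = ((5 - 5*5) - 1*(-12))*√(-7 + 0) = ((5 - 25) + 12)*√(-7) = (-20 + 12)*(I*√7) = -8*I*√7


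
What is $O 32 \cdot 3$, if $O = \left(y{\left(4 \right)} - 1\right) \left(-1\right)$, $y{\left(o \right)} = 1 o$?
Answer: $-288$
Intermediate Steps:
$y{\left(o \right)} = o$
$O = -3$ ($O = \left(4 - 1\right) \left(-1\right) = 3 \left(-1\right) = -3$)
$O 32 \cdot 3 = \left(-3\right) 32 \cdot 3 = \left(-96\right) 3 = -288$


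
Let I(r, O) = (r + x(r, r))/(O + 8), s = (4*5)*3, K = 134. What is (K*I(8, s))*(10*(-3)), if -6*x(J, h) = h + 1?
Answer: -13065/34 ≈ -384.26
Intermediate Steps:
x(J, h) = -⅙ - h/6 (x(J, h) = -(h + 1)/6 = -(1 + h)/6 = -⅙ - h/6)
s = 60 (s = 20*3 = 60)
I(r, O) = (-⅙ + 5*r/6)/(8 + O) (I(r, O) = (r + (-⅙ - r/6))/(O + 8) = (-⅙ + 5*r/6)/(8 + O))
(K*I(8, s))*(10*(-3)) = (134*((-1 + 5*8)/(6*(8 + 60))))*(10*(-3)) = (134*((⅙)*(-1 + 40)/68))*(-30) = (134*((⅙)*(1/68)*39))*(-30) = (134*(13/136))*(-30) = (871/68)*(-30) = -13065/34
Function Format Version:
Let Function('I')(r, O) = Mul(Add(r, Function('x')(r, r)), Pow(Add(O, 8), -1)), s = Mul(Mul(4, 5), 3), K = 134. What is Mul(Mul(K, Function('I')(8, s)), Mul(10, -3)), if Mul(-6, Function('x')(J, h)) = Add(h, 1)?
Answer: Rational(-13065, 34) ≈ -384.26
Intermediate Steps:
Function('x')(J, h) = Add(Rational(-1, 6), Mul(Rational(-1, 6), h)) (Function('x')(J, h) = Mul(Rational(-1, 6), Add(h, 1)) = Mul(Rational(-1, 6), Add(1, h)) = Add(Rational(-1, 6), Mul(Rational(-1, 6), h)))
s = 60 (s = Mul(20, 3) = 60)
Function('I')(r, O) = Mul(Pow(Add(8, O), -1), Add(Rational(-1, 6), Mul(Rational(5, 6), r))) (Function('I')(r, O) = Mul(Add(r, Add(Rational(-1, 6), Mul(Rational(-1, 6), r))), Pow(Add(O, 8), -1)) = Mul(Add(Rational(-1, 6), Mul(Rational(5, 6), r)), Pow(Add(8, O), -1)) = Mul(Pow(Add(8, O), -1), Add(Rational(-1, 6), Mul(Rational(5, 6), r))))
Mul(Mul(K, Function('I')(8, s)), Mul(10, -3)) = Mul(Mul(134, Mul(Rational(1, 6), Pow(Add(8, 60), -1), Add(-1, Mul(5, 8)))), Mul(10, -3)) = Mul(Mul(134, Mul(Rational(1, 6), Pow(68, -1), Add(-1, 40))), -30) = Mul(Mul(134, Mul(Rational(1, 6), Rational(1, 68), 39)), -30) = Mul(Mul(134, Rational(13, 136)), -30) = Mul(Rational(871, 68), -30) = Rational(-13065, 34)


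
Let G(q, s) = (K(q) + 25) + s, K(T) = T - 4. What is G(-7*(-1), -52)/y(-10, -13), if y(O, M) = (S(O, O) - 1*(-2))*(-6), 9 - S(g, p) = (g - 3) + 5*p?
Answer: 2/37 ≈ 0.054054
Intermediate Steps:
K(T) = -4 + T
S(g, p) = 12 - g - 5*p (S(g, p) = 9 - ((g - 3) + 5*p) = 9 - ((-3 + g) + 5*p) = 9 - (-3 + g + 5*p) = 9 + (3 - g - 5*p) = 12 - g - 5*p)
G(q, s) = 21 + q + s (G(q, s) = ((-4 + q) + 25) + s = (21 + q) + s = 21 + q + s)
y(O, M) = -84 + 36*O (y(O, M) = ((12 - O - 5*O) - 1*(-2))*(-6) = ((12 - 6*O) + 2)*(-6) = (14 - 6*O)*(-6) = -84 + 36*O)
G(-7*(-1), -52)/y(-10, -13) = (21 - 7*(-1) - 52)/(-84 + 36*(-10)) = (21 + 7 - 52)/(-84 - 360) = -24/(-444) = -24*(-1/444) = 2/37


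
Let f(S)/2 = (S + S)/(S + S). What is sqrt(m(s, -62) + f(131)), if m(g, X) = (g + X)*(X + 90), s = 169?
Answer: sqrt(2998) ≈ 54.754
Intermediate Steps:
m(g, X) = (90 + X)*(X + g) (m(g, X) = (X + g)*(90 + X) = (90 + X)*(X + g))
f(S) = 2 (f(S) = 2*((S + S)/(S + S)) = 2*((2*S)/((2*S))) = 2*((2*S)*(1/(2*S))) = 2*1 = 2)
sqrt(m(s, -62) + f(131)) = sqrt(((-62)**2 + 90*(-62) + 90*169 - 62*169) + 2) = sqrt((3844 - 5580 + 15210 - 10478) + 2) = sqrt(2996 + 2) = sqrt(2998)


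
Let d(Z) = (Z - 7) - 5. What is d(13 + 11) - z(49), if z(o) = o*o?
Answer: -2389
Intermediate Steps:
z(o) = o²
d(Z) = -12 + Z (d(Z) = (-7 + Z) - 5 = -12 + Z)
d(13 + 11) - z(49) = (-12 + (13 + 11)) - 1*49² = (-12 + 24) - 1*2401 = 12 - 2401 = -2389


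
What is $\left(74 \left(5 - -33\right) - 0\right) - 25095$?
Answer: $-22283$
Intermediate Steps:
$\left(74 \left(5 - -33\right) - 0\right) - 25095 = \left(74 \left(5 + 33\right) + 0\right) - 25095 = \left(74 \cdot 38 + 0\right) - 25095 = \left(2812 + 0\right) - 25095 = 2812 - 25095 = -22283$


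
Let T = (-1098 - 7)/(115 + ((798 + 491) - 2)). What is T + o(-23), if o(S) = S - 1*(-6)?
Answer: -24939/1402 ≈ -17.788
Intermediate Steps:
T = -1105/1402 (T = -1105/(115 + (1289 - 2)) = -1105/(115 + 1287) = -1105/1402 ≈ -0.78816)
o(S) = 6 + S (o(S) = S + 6 = 6 + S)
T + o(-23) = -1105/1402 + (6 - 23) = -1105/1402 - 17 = -24939/1402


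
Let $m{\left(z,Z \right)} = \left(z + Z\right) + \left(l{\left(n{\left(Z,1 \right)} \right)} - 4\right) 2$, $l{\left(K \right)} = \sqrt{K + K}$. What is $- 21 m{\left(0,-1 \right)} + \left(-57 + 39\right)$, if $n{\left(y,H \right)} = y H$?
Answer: $171 - 42 i \sqrt{2} \approx 171.0 - 59.397 i$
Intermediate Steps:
$n{\left(y,H \right)} = H y$
$l{\left(K \right)} = \sqrt{2} \sqrt{K}$ ($l{\left(K \right)} = \sqrt{2 K} = \sqrt{2} \sqrt{K}$)
$m{\left(z,Z \right)} = -8 + Z + z + 2 \sqrt{2} \sqrt{Z}$ ($m{\left(z,Z \right)} = \left(z + Z\right) + \left(\sqrt{2} \sqrt{1 Z} - 4\right) 2 = \left(Z + z\right) + \left(\sqrt{2} \sqrt{Z} - 4\right) 2 = \left(Z + z\right) + \left(-4 + \sqrt{2} \sqrt{Z}\right) 2 = \left(Z + z\right) + \left(-8 + 2 \sqrt{2} \sqrt{Z}\right) = -8 + Z + z + 2 \sqrt{2} \sqrt{Z}$)
$- 21 m{\left(0,-1 \right)} + \left(-57 + 39\right) = - 21 \left(-8 - 1 + 0 + 2 \sqrt{2} \sqrt{-1}\right) + \left(-57 + 39\right) = - 21 \left(-8 - 1 + 0 + 2 \sqrt{2} i\right) - 18 = - 21 \left(-8 - 1 + 0 + 2 i \sqrt{2}\right) - 18 = - 21 \left(-9 + 2 i \sqrt{2}\right) - 18 = \left(189 - 42 i \sqrt{2}\right) - 18 = 171 - 42 i \sqrt{2}$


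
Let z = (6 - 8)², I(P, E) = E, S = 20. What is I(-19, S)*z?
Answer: 80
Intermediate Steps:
z = 4 (z = (-2)² = 4)
I(-19, S)*z = 20*4 = 80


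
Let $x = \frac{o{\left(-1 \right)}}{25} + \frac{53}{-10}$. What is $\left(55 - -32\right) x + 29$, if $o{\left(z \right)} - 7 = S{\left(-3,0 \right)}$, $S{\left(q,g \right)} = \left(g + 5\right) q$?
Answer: $- \frac{22997}{50} \approx -459.94$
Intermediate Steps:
$S{\left(q,g \right)} = q \left(5 + g\right)$ ($S{\left(q,g \right)} = \left(5 + g\right) q = q \left(5 + g\right)$)
$o{\left(z \right)} = -8$ ($o{\left(z \right)} = 7 - 3 \left(5 + 0\right) = 7 - 15 = -8$)
$x = - \frac{281}{50}$ ($x = - \frac{8}{25} + \frac{53}{-10} = \left(-8\right) \frac{1}{25} + 53 \left(- \frac{1}{10}\right) = - \frac{8}{25} - \frac{53}{10} = - \frac{281}{50} \approx -5.62$)
$\left(55 - -32\right) x + 29 = \left(55 - -32\right) \left(- \frac{281}{50}\right) + 29 = \left(55 + 32\right) \left(- \frac{281}{50}\right) + 29 = 87 \left(- \frac{281}{50}\right) + 29 = - \frac{24447}{50} + 29 = - \frac{22997}{50}$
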